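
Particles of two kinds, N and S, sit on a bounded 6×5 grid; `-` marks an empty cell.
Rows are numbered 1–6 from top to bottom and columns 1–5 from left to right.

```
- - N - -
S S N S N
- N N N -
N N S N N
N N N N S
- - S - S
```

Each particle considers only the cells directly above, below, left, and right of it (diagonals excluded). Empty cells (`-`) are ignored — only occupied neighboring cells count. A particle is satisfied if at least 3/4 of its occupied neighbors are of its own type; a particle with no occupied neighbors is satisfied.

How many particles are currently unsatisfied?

Row 1: (1,3)N 1/1 satisfied
Row 2: (2,1)S 1/1 satisfied · (2,2)S 1/3 not · (2,3)N 2/4 not · (2,4)S 0/3 not · (2,5)N 0/1 not
Row 3: (3,2)N 2/3 not · (3,3)N 3/4 satisfied · (3,4)N 2/3 not
Row 4: (4,1)N 2/2 satisfied · (4,2)N 3/4 satisfied · (4,3)S 0/4 not · (4,4)N 3/4 satisfied · (4,5)N 1/2 not
Row 5: (5,1)N 2/2 satisfied · (5,2)N 3/3 satisfied · (5,3)N 2/4 not · (5,4)N 2/3 not · (5,5)S 1/3 not
Row 6: (6,3)S 0/1 not · (6,5)S 1/1 satisfied
Unsatisfied: (2,2), (2,3), (2,4), (2,5), (3,2), (3,4), (4,3), (4,5), (5,3), (5,4), (5,5), (6,3) — 12 in total.

12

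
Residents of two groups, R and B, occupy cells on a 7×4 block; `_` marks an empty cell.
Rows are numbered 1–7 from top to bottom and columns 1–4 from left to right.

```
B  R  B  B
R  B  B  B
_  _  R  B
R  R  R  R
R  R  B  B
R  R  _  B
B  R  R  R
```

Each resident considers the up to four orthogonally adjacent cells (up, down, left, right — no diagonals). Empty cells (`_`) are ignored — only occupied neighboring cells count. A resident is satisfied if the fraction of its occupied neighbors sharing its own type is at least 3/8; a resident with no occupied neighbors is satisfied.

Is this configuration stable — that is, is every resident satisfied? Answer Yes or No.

No

Row 1: (1,1)B 0/2 not · (1,2)R 0/3 not · (1,3)B 2/3 satisfied · (1,4)B 2/2 satisfied
Row 2: (2,1)R 0/2 not · (2,2)B 1/3 not · (2,3)B 3/4 satisfied · (2,4)B 3/3 satisfied
Row 3: (3,3)R 1/3 not · (3,4)B 1/3 not
Row 4: (4,1)R 2/2 satisfied · (4,2)R 3/3 satisfied · (4,3)R 3/4 satisfied · (4,4)R 1/3 not
Row 5: (5,1)R 3/3 satisfied · (5,2)R 3/4 satisfied · (5,3)B 1/3 not · (5,4)B 2/3 satisfied
Row 6: (6,1)R 2/3 satisfied · (6,2)R 3/3 satisfied · (6,4)B 1/2 satisfied
Row 7: (7,1)B 0/2 not · (7,2)R 2/3 satisfied · (7,3)R 2/2 satisfied · (7,4)R 1/2 satisfied
For instance (1,1) has only 0/2 same-type neighbors, below 3/8.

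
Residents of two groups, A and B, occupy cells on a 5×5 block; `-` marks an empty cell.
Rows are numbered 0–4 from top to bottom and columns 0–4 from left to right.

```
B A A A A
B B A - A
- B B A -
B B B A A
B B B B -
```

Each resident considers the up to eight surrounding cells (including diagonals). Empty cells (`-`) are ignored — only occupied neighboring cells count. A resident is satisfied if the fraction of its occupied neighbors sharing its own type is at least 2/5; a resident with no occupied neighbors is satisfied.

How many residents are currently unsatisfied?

1

Row 0: (0,0)B 2/3 ✓ · (0,1)A 2/5 ✓ · (0,2)A 3/4 ✓ · (0,3)A 4/4 ✓ · (0,4)A 2/2 ✓
Row 1: (1,0)B 3/4 ✓ · (1,1)B 4/7 ✓ · (1,2)A 4/7 ✓ · (1,4)A 3/3 ✓
Row 2: (2,1)B 6/7 ✓ · (2,2)B 4/7 ✓ · (2,3)A 4/6 ✓
Row 3: (3,0)B 4/4 ✓ · (3,1)B 7/7 ✓ · (3,2)B 6/8 ✓ · (3,3)A 2/6 ✗ · (3,4)A 2/3 ✓
Row 4: (4,0)B 3/3 ✓ · (4,1)B 5/5 ✓ · (4,2)B 4/5 ✓ · (4,3)B 2/4 ✓
Unsatisfied: (3,3) — 1 in total.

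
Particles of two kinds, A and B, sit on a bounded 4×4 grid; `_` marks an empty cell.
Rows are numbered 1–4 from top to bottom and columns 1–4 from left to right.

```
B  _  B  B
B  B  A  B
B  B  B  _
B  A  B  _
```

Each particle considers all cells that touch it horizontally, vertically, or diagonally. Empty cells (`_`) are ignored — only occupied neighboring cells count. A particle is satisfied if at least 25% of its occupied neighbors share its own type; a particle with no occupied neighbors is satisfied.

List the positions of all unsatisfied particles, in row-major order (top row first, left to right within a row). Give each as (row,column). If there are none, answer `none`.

(2,3), (4,2)

(1,1)B 2/2 satisfied
(1,3)B 3/4 satisfied
(1,4)B 2/3 satisfied
(2,1)B 4/4 satisfied
(2,2)B 6/7 satisfied
(2,3)A 0/6 not
(2,4)B 3/4 satisfied
(3,1)B 4/5 satisfied
(3,2)B 6/8 satisfied
(3,3)B 4/6 satisfied
(4,1)B 2/3 satisfied
(4,2)A 0/5 not
(4,3)B 2/3 satisfied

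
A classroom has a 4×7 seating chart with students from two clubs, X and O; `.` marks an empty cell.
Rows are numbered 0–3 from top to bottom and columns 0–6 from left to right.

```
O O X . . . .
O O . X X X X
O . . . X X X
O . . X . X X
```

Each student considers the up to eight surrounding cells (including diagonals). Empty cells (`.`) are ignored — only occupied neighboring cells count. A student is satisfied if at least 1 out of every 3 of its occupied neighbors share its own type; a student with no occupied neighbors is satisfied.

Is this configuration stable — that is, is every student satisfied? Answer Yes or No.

Yes

(0,0)O 3/3 satisfied
(0,1)O 3/4 satisfied
(0,2)X 1/3 satisfied
(1,0)O 4/4 satisfied
(1,1)O 4/5 satisfied
(1,3)X 3/3 satisfied
(1,4)X 4/4 satisfied
(1,5)X 5/5 satisfied
(1,6)X 3/3 satisfied
(2,0)O 3/3 satisfied
(2,4)X 6/6 satisfied
(2,5)X 7/7 satisfied
(2,6)X 5/5 satisfied
(3,0)O 1/1 satisfied
(3,3)X 1/1 satisfied
(3,5)X 4/4 satisfied
(3,6)X 3/3 satisfied
All meet the threshold, so the configuration is stable.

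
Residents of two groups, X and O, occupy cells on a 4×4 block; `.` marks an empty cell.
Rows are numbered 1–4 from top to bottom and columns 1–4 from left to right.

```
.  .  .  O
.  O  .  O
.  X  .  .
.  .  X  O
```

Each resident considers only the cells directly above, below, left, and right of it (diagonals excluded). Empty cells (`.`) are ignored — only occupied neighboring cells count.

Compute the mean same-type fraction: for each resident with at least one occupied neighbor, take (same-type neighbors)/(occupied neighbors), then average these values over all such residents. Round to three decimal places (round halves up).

0.333

(1,4)O 1/1
(2,2)O 0/1
(2,4)O 1/1
(3,2)X 0/1
(4,3)X 0/1
(4,4)O 0/1
Sum over 6 residents: 1/1 + 0/1 + 1/1 + 0/1 + 0/1 + 0/1 = 2; mean = 2 ÷ 6 = 1/3 = 0.333333… → 0.333.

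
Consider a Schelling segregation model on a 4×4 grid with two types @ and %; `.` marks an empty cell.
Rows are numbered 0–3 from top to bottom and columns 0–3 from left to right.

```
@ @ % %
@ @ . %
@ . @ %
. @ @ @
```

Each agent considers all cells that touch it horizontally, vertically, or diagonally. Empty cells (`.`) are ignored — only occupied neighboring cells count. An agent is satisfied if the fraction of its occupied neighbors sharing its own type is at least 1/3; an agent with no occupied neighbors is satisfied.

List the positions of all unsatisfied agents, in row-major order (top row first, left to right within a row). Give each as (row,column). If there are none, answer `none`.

(0,0)@ 3/3 ✓
(0,1)@ 3/4 ✓
(0,2)% 2/4 ✓
(0,3)% 2/2 ✓
(1,0)@ 4/4 ✓
(1,1)@ 5/6 ✓
(1,3)% 3/4 ✓
(2,0)@ 3/3 ✓
(2,2)@ 4/6 ✓
(2,3)% 1/4 ✗
(3,1)@ 3/3 ✓
(3,2)@ 3/4 ✓
(3,3)@ 2/3 ✓

(2,3)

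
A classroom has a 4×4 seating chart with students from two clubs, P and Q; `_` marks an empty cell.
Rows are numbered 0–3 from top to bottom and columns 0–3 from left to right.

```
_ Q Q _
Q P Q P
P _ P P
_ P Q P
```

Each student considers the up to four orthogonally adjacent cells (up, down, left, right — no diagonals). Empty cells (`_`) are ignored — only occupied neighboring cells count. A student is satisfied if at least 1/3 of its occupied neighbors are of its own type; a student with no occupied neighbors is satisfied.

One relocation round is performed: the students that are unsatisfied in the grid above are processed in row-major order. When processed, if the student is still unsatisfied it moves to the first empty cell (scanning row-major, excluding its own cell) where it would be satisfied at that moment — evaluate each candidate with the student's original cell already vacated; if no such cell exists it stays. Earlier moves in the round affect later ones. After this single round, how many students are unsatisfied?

0

Initially unsatisfied (in order): (1,0), (1,1), (1,2), (2,0), (3,1), (3,2).
  (1,0) → (0,0).
  (1,1) → (0,3).
  (1,2): now satisfied by earlier moves; stays.
  (2,0): now satisfied by earlier moves; stays.
  (3,1) → (1,0).
  (3,2) → (1,1).
Resulting grid:
Q Q Q P
P Q Q P
P _ P P
_ _ _ P
All satisfied now.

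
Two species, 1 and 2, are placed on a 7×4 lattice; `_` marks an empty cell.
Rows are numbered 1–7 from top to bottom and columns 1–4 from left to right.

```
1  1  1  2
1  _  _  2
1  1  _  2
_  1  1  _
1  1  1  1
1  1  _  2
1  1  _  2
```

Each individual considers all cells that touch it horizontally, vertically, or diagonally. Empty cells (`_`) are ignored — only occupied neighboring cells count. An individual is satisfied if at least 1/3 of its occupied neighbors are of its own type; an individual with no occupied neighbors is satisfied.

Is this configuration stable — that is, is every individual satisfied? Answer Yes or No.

Yes

(1,1)1 2/2 ok
(1,2)1 3/3 ok
(1,3)1 1/3 ok
(1,4)2 1/2 ok
(2,1)1 4/4 ok
(2,4)2 2/3 ok
(3,1)1 3/3 ok
(3,2)1 4/4 ok
(3,4)2 1/2 ok
(4,2)1 6/6 ok
(4,3)1 5/6 ok
(5,1)1 4/4 ok
(5,2)1 6/6 ok
(5,3)1 5/6 ok
(5,4)1 2/3 ok
(6,1)1 5/5 ok
(6,2)1 6/6 ok
(6,4)2 1/3 ok
(7,1)1 3/3 ok
(7,2)1 3/3 ok
(7,4)2 1/1 ok
All meet the threshold, so the configuration is stable.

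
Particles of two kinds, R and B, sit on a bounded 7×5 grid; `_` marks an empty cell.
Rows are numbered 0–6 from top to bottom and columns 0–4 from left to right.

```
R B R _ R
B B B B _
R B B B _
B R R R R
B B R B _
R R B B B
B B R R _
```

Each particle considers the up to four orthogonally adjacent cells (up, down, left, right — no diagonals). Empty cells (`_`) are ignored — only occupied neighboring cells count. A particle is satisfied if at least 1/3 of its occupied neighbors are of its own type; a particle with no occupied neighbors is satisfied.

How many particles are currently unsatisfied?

8

Row 0: (0,0)R 0/2 not · (0,1)B 1/3 satisfied · (0,2)R 0/2 not · (0,4)R 0/0 satisfied
Row 1: (1,0)B 1/3 satisfied · (1,1)B 4/4 satisfied · (1,2)B 3/4 satisfied · (1,3)B 2/2 satisfied
Row 2: (2,0)R 0/3 not · (2,1)B 2/4 satisfied · (2,2)B 3/4 satisfied · (2,3)B 2/3 satisfied
Row 3: (3,0)B 1/3 satisfied · (3,1)R 1/4 not · (3,2)R 3/4 satisfied · (3,3)R 2/4 satisfied · (3,4)R 1/1 satisfied
Row 4: (4,0)B 2/3 satisfied · (4,1)B 1/4 not · (4,2)R 1/4 not · (4,3)B 1/3 satisfied
Row 5: (5,0)R 1/3 satisfied · (5,1)R 1/4 not · (5,2)B 1/4 not · (5,3)B 3/4 satisfied · (5,4)B 1/1 satisfied
Row 6: (6,0)B 1/2 satisfied · (6,1)B 1/3 satisfied · (6,2)R 1/3 satisfied · (6,3)R 1/2 satisfied
Unsatisfied: (0,0), (0,2), (2,0), (3,1), (4,1), (4,2), (5,1), (5,2) — 8 in total.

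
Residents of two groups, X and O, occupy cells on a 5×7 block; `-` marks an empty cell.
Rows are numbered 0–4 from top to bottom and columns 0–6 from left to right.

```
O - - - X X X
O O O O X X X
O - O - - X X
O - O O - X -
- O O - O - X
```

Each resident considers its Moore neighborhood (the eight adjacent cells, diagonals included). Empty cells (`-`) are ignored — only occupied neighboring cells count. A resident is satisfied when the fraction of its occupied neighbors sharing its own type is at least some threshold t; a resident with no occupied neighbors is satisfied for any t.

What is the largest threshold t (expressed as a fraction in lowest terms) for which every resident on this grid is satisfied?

Row 0: (0,0)O 2/2 · (0,4)X 3/4 · (0,5)X 5/5 · (0,6)X 3/3
Row 1: (1,0)O 3/3 · (1,1)O 5/5 · (1,2)O 3/3 · (1,3)O 2/4 · (1,4)X 4/5 · (1,5)X 7/7 · (1,6)X 5/5
Row 2: (2,0)O 3/3 · (2,2)O 5/5 · (2,5)X 5/5 · (2,6)X 4/4
Row 3: (3,0)O 2/2 · (3,2)O 4/4 · (3,3)O 4/4 · (3,5)X 3/4
Row 4: (4,1)O 3/3 · (4,2)O 3/3 · (4,4)O 1/2 · (4,6)X 1/1
The smallest same-type fraction is 2/4 at (1,3), which reduces to 1/2. Any threshold above that leaves this resident unsatisfied.

1/2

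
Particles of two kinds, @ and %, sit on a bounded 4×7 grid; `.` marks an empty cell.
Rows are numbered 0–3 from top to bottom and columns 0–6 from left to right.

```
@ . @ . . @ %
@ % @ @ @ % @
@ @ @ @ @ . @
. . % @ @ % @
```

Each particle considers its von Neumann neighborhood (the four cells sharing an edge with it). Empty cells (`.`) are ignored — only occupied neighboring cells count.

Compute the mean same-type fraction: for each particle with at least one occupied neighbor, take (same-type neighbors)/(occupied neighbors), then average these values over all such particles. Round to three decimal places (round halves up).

0.576

(0,0)@ 1/1
(0,2)@ 1/1
(0,5)@ 0/2
(0,6)% 0/2
(1,0)@ 2/3
(1,1)% 0/3
(1,2)@ 3/4
(1,3)@ 3/3
(1,4)@ 2/3
(1,5)% 0/3
(1,6)@ 1/3
(2,0)@ 2/2
(2,1)@ 2/3
(2,2)@ 3/4
(2,3)@ 4/4
(2,4)@ 3/3
(2,6)@ 2/2
(3,2)% 0/2
(3,3)@ 2/3
(3,4)@ 2/3
(3,5)% 0/2
(3,6)@ 1/2
Sum over 22 particles: 1/1 + 1/1 + 0/2 + 0/2 + 2/3 + 0/3 + 3/4 + 3/3 + 2/3 + 0/3 + 1/3 + 2/2 + 2/3 + 3/4 + 4/4 + 3/3 + 2/2 + 0/2 + 2/3 + 2/3 + 0/2 + 1/2 = 38/3; mean = 38/3 ÷ 22 = 19/33 = 0.575757… → 0.576.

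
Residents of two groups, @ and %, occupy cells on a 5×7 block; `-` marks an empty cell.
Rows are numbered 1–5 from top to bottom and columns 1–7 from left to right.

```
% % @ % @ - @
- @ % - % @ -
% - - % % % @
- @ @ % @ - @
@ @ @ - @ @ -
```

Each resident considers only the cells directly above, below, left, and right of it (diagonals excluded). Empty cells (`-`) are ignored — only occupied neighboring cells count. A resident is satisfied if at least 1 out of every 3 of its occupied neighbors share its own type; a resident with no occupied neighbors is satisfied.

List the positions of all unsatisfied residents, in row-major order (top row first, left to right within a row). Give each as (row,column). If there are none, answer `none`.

Row 1: (1,1)% 1/1 satisfied · (1,2)% 1/3 satisfied · (1,3)@ 0/3 not · (1,4)% 0/2 not · (1,5)@ 0/2 not · (1,7)@ 0/0 satisfied
Row 2: (2,2)@ 0/2 not · (2,3)% 0/2 not · (2,5)% 1/3 satisfied · (2,6)@ 0/2 not
Row 3: (3,1)% 0/0 satisfied · (3,4)% 2/2 satisfied · (3,5)% 3/4 satisfied · (3,6)% 1/3 satisfied · (3,7)@ 1/2 satisfied
Row 4: (4,2)@ 2/2 satisfied · (4,3)@ 2/3 satisfied · (4,4)% 1/3 satisfied · (4,5)@ 1/3 satisfied · (4,7)@ 1/1 satisfied
Row 5: (5,1)@ 1/1 satisfied · (5,2)@ 3/3 satisfied · (5,3)@ 2/2 satisfied · (5,5)@ 2/2 satisfied · (5,6)@ 1/1 satisfied

(1,3), (1,4), (1,5), (2,2), (2,3), (2,6)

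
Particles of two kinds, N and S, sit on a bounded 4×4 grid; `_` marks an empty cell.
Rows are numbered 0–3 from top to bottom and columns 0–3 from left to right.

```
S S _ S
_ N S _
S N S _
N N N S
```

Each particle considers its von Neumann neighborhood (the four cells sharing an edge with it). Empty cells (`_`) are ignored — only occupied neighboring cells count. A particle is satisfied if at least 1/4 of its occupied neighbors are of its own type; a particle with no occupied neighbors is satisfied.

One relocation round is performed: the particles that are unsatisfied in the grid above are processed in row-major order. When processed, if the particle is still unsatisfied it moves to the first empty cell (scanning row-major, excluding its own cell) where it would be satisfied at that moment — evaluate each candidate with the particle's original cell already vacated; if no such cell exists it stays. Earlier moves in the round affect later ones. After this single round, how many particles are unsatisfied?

0

Initially unsatisfied (in order): (2,0), (3,3).
  (2,0) → (0,2).
  (3,3) → (1,0).
Resulting grid:
S S S S
S N S _
_ N S _
N N N _
All satisfied now.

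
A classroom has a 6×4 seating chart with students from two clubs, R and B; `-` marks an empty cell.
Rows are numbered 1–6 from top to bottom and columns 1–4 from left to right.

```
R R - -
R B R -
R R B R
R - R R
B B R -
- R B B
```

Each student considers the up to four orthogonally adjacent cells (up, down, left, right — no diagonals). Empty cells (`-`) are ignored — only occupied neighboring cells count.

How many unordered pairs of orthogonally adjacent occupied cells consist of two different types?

Scan each occupied cell's neighbors to the right and below so each pair is counted once.
Row 1: R(1,1)–R(1,2)= R(1,1)–R(2,1)= R(1,2)–B(2,2)≠  → 1/3 unlike.
Row 2: R(2,1)–B(2,2)≠ R(2,1)–R(3,1)= B(2,2)–R(2,3)≠ B(2,2)–R(3,2)≠ R(2,3)–B(3,3)≠  → 4/5 unlike.
Row 3: R(3,1)–R(3,2)= R(3,1)–R(4,1)= R(3,2)–B(3,3)≠ B(3,3)–R(3,4)≠ B(3,3)–R(4,3)≠ R(3,4)–R(4,4)=  → 3/6 unlike.
Row 4: R(4,1)–B(5,1)≠ R(4,3)–R(4,4)= R(4,3)–R(5,3)=  → 1/3 unlike.
Row 5: B(5,1)–B(5,2)= B(5,2)–R(5,3)≠ B(5,2)–R(6,2)≠ R(5,3)–B(6,3)≠  → 3/4 unlike.
Row 6: R(6,2)–B(6,3)≠ B(6,3)–B(6,4)=  → 1/2 unlike.
Total adjacent occupied pairs: 23; unlike-type pairs: 13.

13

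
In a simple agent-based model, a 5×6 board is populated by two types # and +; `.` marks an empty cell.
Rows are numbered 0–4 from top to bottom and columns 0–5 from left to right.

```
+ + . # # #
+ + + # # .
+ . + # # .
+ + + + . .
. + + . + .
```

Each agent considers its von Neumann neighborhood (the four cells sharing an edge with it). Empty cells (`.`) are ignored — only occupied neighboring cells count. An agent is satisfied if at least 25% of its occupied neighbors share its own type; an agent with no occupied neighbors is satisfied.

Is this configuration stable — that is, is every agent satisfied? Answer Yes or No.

(0,0)+ 2/2 ok
(0,1)+ 2/2 ok
(0,3)# 2/2 ok
(0,4)# 3/3 ok
(0,5)# 1/1 ok
(1,0)+ 3/3 ok
(1,1)+ 3/3 ok
(1,2)+ 2/3 ok
(1,3)# 3/4 ok
(1,4)# 3/3 ok
(2,0)+ 2/2 ok
(2,2)+ 2/3 ok
(2,3)# 2/4 ok
(2,4)# 2/2 ok
(3,0)+ 2/2 ok
(3,1)+ 3/3 ok
(3,2)+ 4/4 ok
(3,3)+ 1/2 ok
(4,1)+ 2/2 ok
(4,2)+ 2/2 ok
(4,4)+ 0/0 ok
All meet the threshold, so the configuration is stable.

Yes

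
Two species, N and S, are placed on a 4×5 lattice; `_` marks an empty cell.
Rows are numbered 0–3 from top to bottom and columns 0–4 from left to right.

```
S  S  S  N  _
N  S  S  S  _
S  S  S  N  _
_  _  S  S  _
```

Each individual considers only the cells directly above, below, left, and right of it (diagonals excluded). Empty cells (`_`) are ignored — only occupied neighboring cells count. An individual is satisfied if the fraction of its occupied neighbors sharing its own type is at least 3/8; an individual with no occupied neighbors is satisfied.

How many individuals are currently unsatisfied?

Row 0: (0,0)S 1/2 ok · (0,1)S 3/3 ok · (0,2)S 2/3 ok · (0,3)N 0/2 unhappy
Row 1: (1,0)N 0/3 unhappy · (1,1)S 3/4 ok · (1,2)S 4/4 ok · (1,3)S 1/3 unhappy
Row 2: (2,0)S 1/2 ok · (2,1)S 3/3 ok · (2,2)S 3/4 ok · (2,3)N 0/3 unhappy
Row 3: (3,2)S 2/2 ok · (3,3)S 1/2 ok
Unsatisfied: (0,3), (1,0), (1,3), (2,3) — 4 in total.

4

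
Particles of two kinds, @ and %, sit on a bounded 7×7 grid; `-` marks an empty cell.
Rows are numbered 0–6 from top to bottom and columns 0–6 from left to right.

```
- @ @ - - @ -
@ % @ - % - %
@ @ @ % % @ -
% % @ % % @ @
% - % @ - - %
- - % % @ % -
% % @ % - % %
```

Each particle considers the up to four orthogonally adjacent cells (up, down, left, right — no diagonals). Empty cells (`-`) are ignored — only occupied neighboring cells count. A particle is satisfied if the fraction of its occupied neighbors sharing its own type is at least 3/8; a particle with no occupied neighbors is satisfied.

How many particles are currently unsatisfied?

8

(0,1)@ 1/2 ✓
(0,2)@ 2/2 ✓
(0,5)@ 0/0 ✓
(1,0)@ 1/2 ✓
(1,1)% 0/4 ✗
(1,2)@ 2/3 ✓
(1,4)% 1/1 ✓
(1,6)% 0/0 ✓
(2,0)@ 2/3 ✓
(2,1)@ 2/4 ✓
(2,2)@ 3/4 ✓
(2,3)% 2/3 ✓
(2,4)% 3/4 ✓
(2,5)@ 1/2 ✓
(3,0)% 2/3 ✓
(3,1)% 1/3 ✗
(3,2)@ 1/4 ✗
(3,3)% 2/4 ✓
(3,4)% 2/3 ✓
(3,5)@ 2/3 ✓
(3,6)@ 1/2 ✓
(4,0)% 1/1 ✓
(4,2)% 1/3 ✗
(4,3)@ 0/3 ✗
(4,6)% 0/1 ✗
(5,2)% 2/3 ✓
(5,3)% 2/4 ✓
(5,4)@ 0/2 ✗
(5,5)% 1/2 ✓
(6,0)% 1/1 ✓
(6,1)% 1/2 ✓
(6,2)@ 0/3 ✗
(6,3)% 1/2 ✓
(6,5)% 2/2 ✓
(6,6)% 1/1 ✓
Unsatisfied: (1,1), (3,1), (3,2), (4,2), (4,3), (4,6), (5,4), (6,2) — 8 in total.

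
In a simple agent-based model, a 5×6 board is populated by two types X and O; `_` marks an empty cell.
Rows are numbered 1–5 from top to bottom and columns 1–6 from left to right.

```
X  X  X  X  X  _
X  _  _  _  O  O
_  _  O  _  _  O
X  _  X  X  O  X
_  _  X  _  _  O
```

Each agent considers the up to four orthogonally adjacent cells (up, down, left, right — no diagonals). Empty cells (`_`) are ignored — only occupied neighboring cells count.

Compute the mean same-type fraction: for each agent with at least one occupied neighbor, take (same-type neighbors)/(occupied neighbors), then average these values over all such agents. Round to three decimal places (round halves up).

Row 1: (1,1)X 2/2 · (1,2)X 2/2 · (1,3)X 2/2 · (1,4)X 2/2 · (1,5)X 1/2
Row 2: (2,1)X 1/1 · (2,5)O 1/2 · (2,6)O 2/2
Row 3: (3,3)O 0/1 · (3,6)O 1/2
Row 4: (4,1)X — no occupied neighbors · (4,3)X 2/3 · (4,4)X 1/2 · (4,5)O 0/2 · (4,6)X 0/3
Row 5: (5,3)X 1/1 · (5,6)O 0/1
Sum over 16 agents: 2/2 + 2/2 + 2/2 + 2/2 + 1/2 + 1/1 + 1/2 + 2/2 + 0/1 + 1/2 + 2/3 + 1/2 + 0/2 + 0/3 + 1/1 + 0/1 = 29/3; mean = 29/3 ÷ 16 = 29/48 = 0.604166… → 0.604.

0.604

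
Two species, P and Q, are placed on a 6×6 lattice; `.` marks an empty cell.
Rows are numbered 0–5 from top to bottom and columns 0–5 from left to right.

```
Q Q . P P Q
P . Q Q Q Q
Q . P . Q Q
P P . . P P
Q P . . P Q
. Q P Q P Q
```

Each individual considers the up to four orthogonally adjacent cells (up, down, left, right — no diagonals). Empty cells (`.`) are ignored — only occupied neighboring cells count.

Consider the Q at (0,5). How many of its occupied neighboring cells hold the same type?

Occupied neighbors of (0,5): (1,5)=Q, (0,4)=P.
Same type (Q): 1 of 2.

1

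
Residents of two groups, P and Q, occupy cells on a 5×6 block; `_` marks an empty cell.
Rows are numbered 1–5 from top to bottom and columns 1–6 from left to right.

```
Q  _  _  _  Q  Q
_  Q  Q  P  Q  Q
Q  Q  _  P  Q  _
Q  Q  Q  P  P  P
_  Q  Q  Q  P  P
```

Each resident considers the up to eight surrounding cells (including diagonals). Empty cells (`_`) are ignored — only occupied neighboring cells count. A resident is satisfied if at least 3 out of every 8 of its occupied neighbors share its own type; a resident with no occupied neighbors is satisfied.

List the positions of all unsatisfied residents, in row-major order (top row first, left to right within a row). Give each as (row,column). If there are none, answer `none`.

(1,1)Q 1/1 satisfied
(1,5)Q 3/4 satisfied
(1,6)Q 3/3 satisfied
(2,2)Q 4/4 satisfied
(2,3)Q 2/4 satisfied
(2,4)P 1/5 not
(2,5)Q 4/6 satisfied
(2,6)Q 4/4 satisfied
(3,1)Q 4/4 satisfied
(3,2)Q 6/6 satisfied
(3,4)P 3/7 satisfied
(3,5)Q 2/7 not
(4,1)Q 4/4 satisfied
(4,2)Q 6/6 satisfied
(4,3)Q 5/7 satisfied
(4,4)P 3/7 satisfied
(4,5)P 5/7 satisfied
(4,6)P 3/4 satisfied
(5,2)Q 4/4 satisfied
(5,3)Q 4/5 satisfied
(5,4)Q 2/5 satisfied
(5,5)P 4/5 satisfied
(5,6)P 3/3 satisfied

(2,4), (3,5)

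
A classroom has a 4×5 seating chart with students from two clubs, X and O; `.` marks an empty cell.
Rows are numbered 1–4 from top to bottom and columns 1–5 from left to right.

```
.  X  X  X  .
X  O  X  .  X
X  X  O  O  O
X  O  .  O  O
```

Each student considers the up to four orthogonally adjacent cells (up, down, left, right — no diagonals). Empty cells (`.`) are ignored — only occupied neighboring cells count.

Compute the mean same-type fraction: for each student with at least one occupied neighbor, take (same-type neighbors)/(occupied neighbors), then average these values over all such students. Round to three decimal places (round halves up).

0.568

(1,2)X 1/2
(1,3)X 3/3
(1,4)X 1/1
(2,1)X 1/2
(2,2)O 0/4
(2,3)X 1/3
(2,5)X 0/1
(3,1)X 3/3
(3,2)X 1/4
(3,3)O 1/3
(3,4)O 3/3
(3,5)O 2/3
(4,1)X 1/2
(4,2)O 0/2
(4,4)O 2/2
(4,5)O 2/2
Sum over 16 students: 1/2 + 3/3 + 1/1 + 1/2 + 0/4 + 1/3 + 0/1 + 3/3 + 1/4 + 1/3 + 3/3 + 2/3 + 1/2 + 0/2 + 2/2 + 2/2 = 109/12; mean = 109/12 ÷ 16 = 109/192 = 0.567708… → 0.568.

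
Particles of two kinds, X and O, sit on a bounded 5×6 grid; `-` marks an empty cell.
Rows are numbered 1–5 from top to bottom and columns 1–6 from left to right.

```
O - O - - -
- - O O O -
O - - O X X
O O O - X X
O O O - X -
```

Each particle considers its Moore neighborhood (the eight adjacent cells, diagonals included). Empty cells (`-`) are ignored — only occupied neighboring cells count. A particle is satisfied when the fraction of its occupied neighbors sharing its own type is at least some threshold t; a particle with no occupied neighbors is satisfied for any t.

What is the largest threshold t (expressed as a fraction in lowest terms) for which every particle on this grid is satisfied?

1/2

(1,1)O — no occupied neighbors
(1,3)O 2/2
(2,3)O 3/3
(2,4)O 4/5
(2,5)O 2/4
(3,1)O 2/2
(3,4)O 4/6
(3,5)X 3/6
(3,6)X 3/4
(4,1)O 4/4
(4,2)O 6/6
(4,3)O 4/4
(4,5)X 4/5
(4,6)X 4/4
(5,1)O 3/3
(5,2)O 5/5
(5,3)O 3/3
(5,5)X 2/2
The smallest same-type fraction is 2/4 at (2,5), which reduces to 1/2. Any threshold above that leaves this particle unsatisfied.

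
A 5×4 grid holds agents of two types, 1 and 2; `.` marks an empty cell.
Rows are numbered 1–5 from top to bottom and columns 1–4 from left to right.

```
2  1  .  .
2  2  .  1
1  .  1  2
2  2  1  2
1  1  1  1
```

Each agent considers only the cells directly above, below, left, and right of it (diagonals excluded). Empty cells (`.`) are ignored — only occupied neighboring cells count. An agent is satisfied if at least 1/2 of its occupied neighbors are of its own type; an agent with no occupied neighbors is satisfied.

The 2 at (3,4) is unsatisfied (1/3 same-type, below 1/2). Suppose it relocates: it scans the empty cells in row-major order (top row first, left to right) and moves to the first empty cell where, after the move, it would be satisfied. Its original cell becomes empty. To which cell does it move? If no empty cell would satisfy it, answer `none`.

(3,2)

Vacating (3,4). Empty cells in order:
  (1,3): 0/1 same-type → still unsatisfied.
  (1,4): 0/1 same-type → still unsatisfied.
  (2,3): 1/3 same-type → still unsatisfied.
  (3,2): 2/4 same-type → satisfied — stop here.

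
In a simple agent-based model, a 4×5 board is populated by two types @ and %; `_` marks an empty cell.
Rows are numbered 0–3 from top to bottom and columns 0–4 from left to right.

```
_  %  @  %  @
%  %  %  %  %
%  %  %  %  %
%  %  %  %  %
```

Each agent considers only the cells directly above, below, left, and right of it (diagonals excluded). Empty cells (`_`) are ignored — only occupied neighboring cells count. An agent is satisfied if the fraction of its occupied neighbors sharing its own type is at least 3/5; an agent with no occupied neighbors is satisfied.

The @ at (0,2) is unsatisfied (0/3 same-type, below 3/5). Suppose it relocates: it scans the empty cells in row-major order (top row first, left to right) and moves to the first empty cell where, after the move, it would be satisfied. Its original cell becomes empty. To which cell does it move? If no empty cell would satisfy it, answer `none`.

none

Vacating (0,2). Empty cells in order:
  (0,0): 0/2 same-type → still unsatisfied.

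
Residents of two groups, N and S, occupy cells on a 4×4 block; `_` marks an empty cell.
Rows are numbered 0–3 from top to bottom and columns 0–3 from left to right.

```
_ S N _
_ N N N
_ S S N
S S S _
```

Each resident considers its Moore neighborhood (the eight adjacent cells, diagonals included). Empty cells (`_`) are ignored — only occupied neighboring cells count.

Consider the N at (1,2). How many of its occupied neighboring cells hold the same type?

4

Occupied neighbors of (1,2): (0,1)=S, (0,2)=N, (1,1)=N, (1,3)=N, (2,1)=S, (2,2)=S, (2,3)=N.
Same type (N): 4 of 7.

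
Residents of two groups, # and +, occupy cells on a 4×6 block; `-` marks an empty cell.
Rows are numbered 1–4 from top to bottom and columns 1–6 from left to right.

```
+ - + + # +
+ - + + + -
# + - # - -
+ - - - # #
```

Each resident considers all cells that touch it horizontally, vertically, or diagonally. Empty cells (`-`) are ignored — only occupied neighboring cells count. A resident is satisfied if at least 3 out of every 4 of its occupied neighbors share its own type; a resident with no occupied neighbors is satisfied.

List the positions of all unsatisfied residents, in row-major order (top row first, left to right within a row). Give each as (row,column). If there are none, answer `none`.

(1,1)+ 1/1 ok
(1,3)+ 3/3 ok
(1,4)+ 4/5 ok
(1,5)# 0/4 unhappy
(1,6)+ 1/2 unhappy
(2,1)+ 2/3 unhappy
(2,3)+ 4/5 ok
(2,4)+ 4/6 unhappy
(2,5)+ 3/5 unhappy
(3,1)# 0/3 unhappy
(3,2)+ 3/4 ok
(3,4)# 1/4 unhappy
(4,1)+ 1/2 unhappy
(4,5)# 2/2 ok
(4,6)# 1/1 ok

(1,5), (1,6), (2,1), (2,4), (2,5), (3,1), (3,4), (4,1)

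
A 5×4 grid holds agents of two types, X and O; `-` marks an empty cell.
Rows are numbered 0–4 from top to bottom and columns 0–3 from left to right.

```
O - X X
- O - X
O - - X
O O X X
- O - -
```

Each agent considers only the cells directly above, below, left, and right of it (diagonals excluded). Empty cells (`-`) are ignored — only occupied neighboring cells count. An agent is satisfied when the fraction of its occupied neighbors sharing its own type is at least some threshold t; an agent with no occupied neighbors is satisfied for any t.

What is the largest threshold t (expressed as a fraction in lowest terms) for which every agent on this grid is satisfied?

Row 0: (0,0)O — no occupied neighbors · (0,2)X 1/1 · (0,3)X 2/2
Row 1: (1,1)O — no occupied neighbors · (1,3)X 2/2
Row 2: (2,0)O 1/1 · (2,3)X 2/2
Row 3: (3,0)O 2/2 · (3,1)O 2/3 · (3,2)X 1/2 · (3,3)X 2/2
Row 4: (4,1)O 1/1
The smallest same-type fraction is 1/2 at (3,2), which reduces to 1/2. Any threshold above that leaves this agent unsatisfied.

1/2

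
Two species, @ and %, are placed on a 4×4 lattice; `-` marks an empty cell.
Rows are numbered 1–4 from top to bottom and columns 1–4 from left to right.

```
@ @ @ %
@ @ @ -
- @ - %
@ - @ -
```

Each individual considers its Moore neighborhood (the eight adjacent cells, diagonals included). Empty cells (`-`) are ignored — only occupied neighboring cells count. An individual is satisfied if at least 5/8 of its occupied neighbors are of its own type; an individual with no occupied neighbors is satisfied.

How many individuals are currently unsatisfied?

(1,1)@ 3/3 ✓
(1,2)@ 5/5 ✓
(1,3)@ 3/4 ✓
(1,4)% 0/2 ✗
(2,1)@ 4/4 ✓
(2,2)@ 6/6 ✓
(2,3)@ 4/6 ✓
(3,2)@ 5/5 ✓
(3,4)% 0/2 ✗
(4,1)@ 1/1 ✓
(4,3)@ 1/2 ✗
Unsatisfied: (1,4), (3,4), (4,3) — 3 in total.

3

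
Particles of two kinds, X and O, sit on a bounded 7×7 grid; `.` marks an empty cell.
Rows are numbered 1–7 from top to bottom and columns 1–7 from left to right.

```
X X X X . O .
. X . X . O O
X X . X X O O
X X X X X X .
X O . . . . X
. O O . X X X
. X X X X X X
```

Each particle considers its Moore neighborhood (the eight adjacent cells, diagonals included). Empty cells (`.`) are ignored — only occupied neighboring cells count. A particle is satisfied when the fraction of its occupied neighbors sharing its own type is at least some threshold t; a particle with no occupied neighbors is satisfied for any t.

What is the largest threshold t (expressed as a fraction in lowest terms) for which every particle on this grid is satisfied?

Row 1: (1,1)X 2/2 · (1,2)X 3/3 · (1,3)X 4/4 · (1,4)X 2/2 · (1,6)O 2/2
Row 2: (2,2)X 5/5 · (2,4)X 4/4 · (2,6)O 4/5 · (2,7)O 4/4
Row 3: (3,1)X 4/4 · (3,2)X 5/5 · (3,4)X 5/5 · (3,5)X 5/7 · (3,6)O 3/6 · (3,7)O 3/4
Row 4: (4,1)X 4/5 · (4,2)X 5/6 · (4,3)X 4/5 · (4,4)X 4/4 · (4,5)X 4/5 · (4,6)X 3/5
Row 5: (5,1)X 2/4 · (5,2)O 2/6 · (5,7)X 3/3
Row 6: (6,2)O 2/5 · (6,3)O 2/5 · (6,5)X 4/4 · (6,6)X 6/6 · (6,7)X 4/4
Row 7: (7,2)X 1/3 · (7,3)X 2/4 · (7,4)X 3/4 · (7,5)X 4/4 · (7,6)X 5/5 · (7,7)X 3/3
The smallest same-type fraction is 2/6 at (5,2), which reduces to 1/3. Any threshold above that leaves this particle unsatisfied.

1/3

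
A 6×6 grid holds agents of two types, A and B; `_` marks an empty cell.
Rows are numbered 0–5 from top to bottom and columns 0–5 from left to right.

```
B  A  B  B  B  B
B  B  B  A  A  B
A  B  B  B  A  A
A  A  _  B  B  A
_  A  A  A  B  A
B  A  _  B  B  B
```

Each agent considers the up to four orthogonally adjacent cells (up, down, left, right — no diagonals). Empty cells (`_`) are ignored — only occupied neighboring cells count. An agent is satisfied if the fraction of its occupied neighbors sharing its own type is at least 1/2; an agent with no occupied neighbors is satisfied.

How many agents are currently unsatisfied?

7

Row 0: (0,0)B 1/2 ok · (0,1)A 0/3 unhappy · (0,2)B 2/3 ok · (0,3)B 2/3 ok · (0,4)B 2/3 ok · (0,5)B 2/2 ok
Row 1: (1,0)B 2/3 ok · (1,1)B 3/4 ok · (1,2)B 3/4 ok · (1,3)A 1/4 unhappy · (1,4)A 2/4 ok · (1,5)B 1/3 unhappy
Row 2: (2,0)A 1/3 unhappy · (2,1)B 2/4 ok · (2,2)B 3/3 ok · (2,3)B 2/4 ok · (2,4)A 2/4 ok · (2,5)A 2/3 ok
Row 3: (3,0)A 2/2 ok · (3,1)A 2/3 ok · (3,3)B 2/3 ok · (3,4)B 2/4 ok · (3,5)A 2/3 ok
Row 4: (4,1)A 3/3 ok · (4,2)A 2/2 ok · (4,3)A 1/4 unhappy · (4,4)B 2/4 ok · (4,5)A 1/3 unhappy
Row 5: (5,0)B 0/1 unhappy · (5,1)A 1/2 ok · (5,3)B 1/2 ok · (5,4)B 3/3 ok · (5,5)B 1/2 ok
Unsatisfied: (0,1), (1,3), (1,5), (2,0), (4,3), (4,5), (5,0) — 7 in total.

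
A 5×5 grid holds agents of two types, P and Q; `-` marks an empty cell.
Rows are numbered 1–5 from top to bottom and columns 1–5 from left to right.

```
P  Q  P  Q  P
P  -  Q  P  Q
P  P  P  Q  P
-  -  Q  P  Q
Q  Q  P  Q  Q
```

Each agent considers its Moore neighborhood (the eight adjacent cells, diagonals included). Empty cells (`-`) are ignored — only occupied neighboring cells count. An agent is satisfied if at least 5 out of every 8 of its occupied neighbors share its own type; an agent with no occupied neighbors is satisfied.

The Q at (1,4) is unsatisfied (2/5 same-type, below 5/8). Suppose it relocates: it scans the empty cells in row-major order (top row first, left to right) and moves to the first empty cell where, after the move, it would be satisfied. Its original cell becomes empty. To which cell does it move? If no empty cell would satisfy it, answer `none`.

none

Vacating (1,4). Empty cells in order:
  (2,2): 2/8 same-type → still unsatisfied.
  (4,1): 2/4 same-type → still unsatisfied.
  (4,2): 3/7 same-type → still unsatisfied.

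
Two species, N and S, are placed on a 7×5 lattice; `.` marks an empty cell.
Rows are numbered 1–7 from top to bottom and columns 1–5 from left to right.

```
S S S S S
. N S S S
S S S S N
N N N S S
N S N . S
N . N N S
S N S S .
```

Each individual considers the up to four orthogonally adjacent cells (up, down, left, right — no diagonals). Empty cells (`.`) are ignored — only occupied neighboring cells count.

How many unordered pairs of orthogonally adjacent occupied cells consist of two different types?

19

Scan each occupied cell's neighbors to the right and below so each pair is counted once.
From row 1: 1 unlike of 8 pairs (running 1/8).
From row 2: 3 unlike of 7 pairs (running 4/15).
From row 3: 5 unlike of 9 pairs (running 9/24).
From row 4: 2 unlike of 8 pairs (running 11/32).
From row 5: 2 unlike of 5 pairs (running 13/37).
From row 6: 4 unlike of 5 pairs (running 17/42).
From row 7: 2 unlike of 3 pairs (running 19/45).
Total adjacent occupied pairs: 45; unlike-type pairs: 19.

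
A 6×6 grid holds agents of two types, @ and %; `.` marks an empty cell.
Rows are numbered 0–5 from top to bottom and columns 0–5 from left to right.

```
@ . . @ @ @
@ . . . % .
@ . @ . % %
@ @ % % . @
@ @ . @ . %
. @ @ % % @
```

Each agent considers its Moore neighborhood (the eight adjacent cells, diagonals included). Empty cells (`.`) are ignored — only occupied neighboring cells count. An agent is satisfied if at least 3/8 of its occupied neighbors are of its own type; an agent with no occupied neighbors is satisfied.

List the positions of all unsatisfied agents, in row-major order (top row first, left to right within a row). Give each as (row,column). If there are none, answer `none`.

(2,2), (3,2), (3,5), (4,3), (4,5), (5,3), (5,5)

(0,0)@ 1/1 ok
(0,3)@ 1/2 ok
(0,4)@ 2/3 ok
(0,5)@ 1/2 ok
(1,0)@ 2/2 ok
(1,4)% 2/5 ok
(2,0)@ 3/3 ok
(2,2)@ 1/3 unhappy
(2,4)% 3/4 ok
(2,5)% 2/3 ok
(3,0)@ 4/4 ok
(3,1)@ 5/6 ok
(3,2)% 1/5 unhappy
(3,3)% 2/4 ok
(3,5)@ 0/3 unhappy
(4,0)@ 4/4 ok
(4,1)@ 5/6 ok
(4,3)@ 1/5 unhappy
(4,5)% 1/3 unhappy
(5,1)@ 3/3 ok
(5,2)@ 3/4 ok
(5,3)% 1/3 unhappy
(5,4)% 2/4 ok
(5,5)@ 0/2 unhappy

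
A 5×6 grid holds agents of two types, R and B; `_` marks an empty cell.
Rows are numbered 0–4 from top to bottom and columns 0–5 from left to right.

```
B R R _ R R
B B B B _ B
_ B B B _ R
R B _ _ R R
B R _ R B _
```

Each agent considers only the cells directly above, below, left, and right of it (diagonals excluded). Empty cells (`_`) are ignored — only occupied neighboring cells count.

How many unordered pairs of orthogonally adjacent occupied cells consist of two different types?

Scan each occupied cell's neighbors to the right and below so each pair is counted once.
Row 0: B(0,0)–R(0,1)≠ B(0,0)–B(1,0)= R(0,1)–R(0,2)= R(0,1)–B(1,1)≠ R(0,2)–B(1,2)≠ R(0,4)–R(0,5)= R(0,5)–B(1,5)≠  → 4/7 unlike.
Row 1: B(1,0)–B(1,1)= B(1,1)–B(1,2)= B(1,1)–B(2,1)= B(1,2)–B(1,3)= B(1,2)–B(2,2)= B(1,3)–B(2,3)= B(1,5)–R(2,5)≠  → 1/7 unlike.
Row 2: B(2,1)–B(2,2)= B(2,1)–B(3,1)= B(2,2)–B(2,3)= R(2,5)–R(3,5)=  → 0/4 unlike.
Row 3: R(3,0)–B(3,1)≠ R(3,0)–B(4,0)≠ B(3,1)–R(4,1)≠ R(3,4)–R(3,5)= R(3,4)–B(4,4)≠  → 4/5 unlike.
Row 4: B(4,0)–R(4,1)≠ R(4,3)–B(4,4)≠  → 2/2 unlike.
Total adjacent occupied pairs: 25; unlike-type pairs: 11.

11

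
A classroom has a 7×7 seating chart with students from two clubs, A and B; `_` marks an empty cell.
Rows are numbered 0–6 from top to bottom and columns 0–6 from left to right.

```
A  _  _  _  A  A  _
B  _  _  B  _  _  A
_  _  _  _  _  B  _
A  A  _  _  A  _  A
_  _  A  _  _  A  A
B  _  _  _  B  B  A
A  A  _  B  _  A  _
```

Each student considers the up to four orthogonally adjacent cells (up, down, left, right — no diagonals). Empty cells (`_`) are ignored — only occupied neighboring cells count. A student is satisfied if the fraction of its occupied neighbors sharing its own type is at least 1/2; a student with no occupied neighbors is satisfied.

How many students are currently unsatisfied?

5

(0,0)A 0/1 ✗
(0,4)A 1/1 ✓
(0,5)A 1/1 ✓
(1,0)B 0/1 ✗
(1,3)B 0/0 ✓
(1,6)A 0/0 ✓
(2,5)B 0/0 ✓
(3,0)A 1/1 ✓
(3,1)A 1/1 ✓
(3,4)A 0/0 ✓
(3,6)A 1/1 ✓
(4,2)A 0/0 ✓
(4,5)A 1/2 ✓
(4,6)A 3/3 ✓
(5,0)B 0/1 ✗
(5,4)B 1/1 ✓
(5,5)B 1/4 ✗
(5,6)A 1/2 ✓
(6,0)A 1/2 ✓
(6,1)A 1/1 ✓
(6,3)B 0/0 ✓
(6,5)A 0/1 ✗
Unsatisfied: (0,0), (1,0), (5,0), (5,5), (6,5) — 5 in total.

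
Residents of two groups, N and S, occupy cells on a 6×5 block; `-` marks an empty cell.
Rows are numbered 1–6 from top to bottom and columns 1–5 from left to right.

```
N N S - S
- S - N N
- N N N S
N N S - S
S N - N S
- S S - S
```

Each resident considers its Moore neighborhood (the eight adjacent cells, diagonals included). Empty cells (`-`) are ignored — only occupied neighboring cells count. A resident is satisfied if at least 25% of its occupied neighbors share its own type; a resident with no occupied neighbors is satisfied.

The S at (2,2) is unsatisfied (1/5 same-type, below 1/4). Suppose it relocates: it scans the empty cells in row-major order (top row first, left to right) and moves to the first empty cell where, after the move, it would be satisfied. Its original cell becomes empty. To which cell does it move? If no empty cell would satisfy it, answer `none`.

Vacating (2,2). Empty cells in order:
  (1,4): 2/4 same-type → satisfied — stop here.

(1,4)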